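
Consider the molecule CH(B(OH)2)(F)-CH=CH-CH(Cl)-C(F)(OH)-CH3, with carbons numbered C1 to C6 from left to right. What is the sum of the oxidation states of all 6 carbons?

Tallying each carbon's bonds:
C1: 1C, 1H, 1F, 1B → 0 − 1 + 1 − 1 = -1
C2: 3C, 1H → 0 − 1 = -1
C3: 3C, 1H → 0 − 1 = -1
C4: 2C, 1H, 1Cl → 0 − 1 + 1 = 0
C5: 2C, 1O, 1F → 0 + 1 + 1 = +2
C6: 1C, 3H → 0 − 3 = -3
Sum = -1 − 1 − 1 + 0 + 2 − 3 = -4.

-4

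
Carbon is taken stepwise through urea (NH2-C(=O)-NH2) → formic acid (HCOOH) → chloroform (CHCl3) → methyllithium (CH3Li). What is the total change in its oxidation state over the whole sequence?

-8

Carbon oxidation states along the series — urea: +4, formic acid: +2, chloroform: +2, methyllithium: -4.
Net change = -4 − (+4) = -8.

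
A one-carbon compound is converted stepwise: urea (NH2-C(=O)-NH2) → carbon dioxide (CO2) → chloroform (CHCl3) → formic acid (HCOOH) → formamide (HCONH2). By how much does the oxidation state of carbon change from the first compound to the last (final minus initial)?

-2

Carbon oxidation states along the series — urea: +4, carbon dioxide: +4, chloroform: +2, formic acid: +2, formamide: +2.
Net change = +2 − (+4) = -2.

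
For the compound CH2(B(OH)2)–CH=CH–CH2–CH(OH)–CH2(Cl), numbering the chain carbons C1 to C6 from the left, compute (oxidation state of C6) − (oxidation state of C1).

C6: 1C, 2H, 1Cl → 0 − 2 + 1 = -1
C1: 1C, 2H, 1B → 0 − 2 − 1 = -3
Difference: -1 − (-3) = +2.

+2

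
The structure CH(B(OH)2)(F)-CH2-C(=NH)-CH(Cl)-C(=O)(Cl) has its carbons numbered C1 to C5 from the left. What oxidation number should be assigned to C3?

Each bond to a more electronegative atom (O, N, halogen) counts +1, each bond to a less electronegative atom (H, metal, B, Si) counts −1, and each C–C bond counts 0.
C3 has one bond to C (0), one bond to C (0), a double bond to N (2×+1 = +2).
Oxidation state = 0 + 0 + 2 = +2.

+2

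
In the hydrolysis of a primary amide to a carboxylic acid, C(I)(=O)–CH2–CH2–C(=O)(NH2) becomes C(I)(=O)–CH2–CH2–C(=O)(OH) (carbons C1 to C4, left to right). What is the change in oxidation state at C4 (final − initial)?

Before: C4 has 1 bond to C, 2 bonds to O, 1 bond to N → oxidation state +3.
After: C4 has 1 bond to C, 3 bonds to O → oxidation state +3.
Δ = +3 − (+3) = 0, so no net redox change at C4.

0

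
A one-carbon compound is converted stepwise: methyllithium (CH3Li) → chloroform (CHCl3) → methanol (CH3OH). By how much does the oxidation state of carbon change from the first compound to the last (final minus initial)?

+2

Carbon oxidation states along the series — methyllithium: -4, chloroform: +2, methanol: -2.
Net change = -2 − (-4) = +2.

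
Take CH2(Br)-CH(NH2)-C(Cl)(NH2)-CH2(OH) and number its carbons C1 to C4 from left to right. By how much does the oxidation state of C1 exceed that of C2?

C1: 1C, 2H, 1Br → 0 − 2 + 1 = -1
C2: 2C, 1H, 1N → 0 − 1 + 1 = 0
Difference: -1 − (0) = -1.

-1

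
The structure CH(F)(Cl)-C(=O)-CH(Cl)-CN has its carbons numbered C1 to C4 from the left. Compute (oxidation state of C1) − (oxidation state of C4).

C1: 1C, 1H, 1F, 1Cl → 0 − 1 + 1 + 1 = +1
C4: 1C, 3N → 0 + 3 = +3
Difference: +1 − (+3) = -2.

-2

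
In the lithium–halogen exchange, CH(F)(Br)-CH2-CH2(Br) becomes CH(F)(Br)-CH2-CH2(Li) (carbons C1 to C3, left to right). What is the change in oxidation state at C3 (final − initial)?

-2

Before: C3 has 1 bond to C, 2 bonds to H, 1 bond to Br → oxidation state -1.
After: C3 has 1 bond to C, 2 bonds to H, 1 bond to Li → oxidation state -3.
Δ = -3 − (-1) = -2, so this is a reduction at C3.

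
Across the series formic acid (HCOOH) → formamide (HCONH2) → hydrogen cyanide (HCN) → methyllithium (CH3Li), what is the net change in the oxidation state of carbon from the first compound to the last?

Carbon oxidation states along the series — formic acid: +2, formamide: +2, hydrogen cyanide: +2, methyllithium: -4.
Net change = -4 − (+2) = -6.

-6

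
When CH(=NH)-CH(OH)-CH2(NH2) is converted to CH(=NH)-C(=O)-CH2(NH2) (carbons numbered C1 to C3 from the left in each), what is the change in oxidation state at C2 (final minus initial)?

+2

Before: C2 has 2 bonds to C, 1 bond to H, 1 bond to O → oxidation state 0.
After: C2 has 2 bonds to C, 2 bonds to O → oxidation state +2.
Δ = +2 − (0) = +2, so this is an oxidation at C2.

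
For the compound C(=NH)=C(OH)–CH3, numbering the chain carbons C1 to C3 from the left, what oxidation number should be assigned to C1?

C1 has a double bond to C (2×0 = 0), a double bond to N (2×+1 = +2).
Oxidation state = 0 + 2 = +2.

+2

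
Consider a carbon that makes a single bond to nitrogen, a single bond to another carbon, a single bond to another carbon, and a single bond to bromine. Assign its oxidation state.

+2

Assign +1 per bond to O/N/halogen, −1 per bond to H or an electropositive element, and 0 per bond to carbon.
The carbon has one bond to C (0), one bond to C (0), one bond to N (+1), one bond to Br (+1).
Oxidation state = 0 + 0 + 1 + 1 = +2.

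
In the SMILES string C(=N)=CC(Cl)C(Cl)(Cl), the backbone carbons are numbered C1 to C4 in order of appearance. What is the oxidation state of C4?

Assign +1 per bond to O/N/halogen, −1 per bond to H or an electropositive element, and 0 per bond to carbon.
C4 has one bond to C (0), one bond to Cl (+1), one bond to H (-1), one bond to Cl (+1).
Oxidation state = 0 + 1 − 1 + 1 = +1.

+1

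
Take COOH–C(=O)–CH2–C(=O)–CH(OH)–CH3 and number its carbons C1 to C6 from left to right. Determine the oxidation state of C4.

+2

C4 has one bond to C (0), one bond to C (0), a double bond to O (2×+1 = +2).
Oxidation state = 0 + 0 + 2 = +2.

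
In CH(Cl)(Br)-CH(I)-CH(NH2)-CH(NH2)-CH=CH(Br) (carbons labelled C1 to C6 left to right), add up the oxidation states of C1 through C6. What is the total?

Tallying each carbon's bonds:
C1: 1C, 1H, 1Cl, 1Br → 0 − 1 + 1 + 1 = +1
C2: 2C, 1H, 1I → 0 − 1 + 1 = 0
C3: 2C, 1H, 1N → 0 − 1 + 1 = 0
C4: 2C, 1H, 1N → 0 − 1 + 1 = 0
C5: 3C, 1H → 0 − 1 = -1
C6: 2C, 1H, 1Br → 0 − 1 + 1 = 0
Sum = +1 + 0 + 0 + 0 − 1 + 0 = 0.

0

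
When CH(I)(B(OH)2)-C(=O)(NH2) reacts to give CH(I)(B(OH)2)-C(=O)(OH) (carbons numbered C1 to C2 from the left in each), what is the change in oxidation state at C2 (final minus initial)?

Before: C2 has 1 bond to C, 2 bonds to O, 1 bond to N → oxidation state +3.
After: C2 has 1 bond to C, 3 bonds to O → oxidation state +3.
Δ = +3 − (+3) = 0, so no net redox change at C2.

0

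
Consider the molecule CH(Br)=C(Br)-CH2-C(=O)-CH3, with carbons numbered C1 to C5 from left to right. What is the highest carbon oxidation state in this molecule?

Assign +1 per bond to O/N/halogen, −1 per bond to H or an electropositive element, and 0 per bond to carbon. Tallying each carbon:
C1: 2C, 1H, 1Br → 0 − 1 + 1 = 0
C2: 3C, 1Br → 0 + 1 = +1
C3: 2C, 2H → 0 − 2 = -2
C4: 2C, 2O → 0 + 2 = +2
C5: 1C, 3H → 0 − 3 = -3
The highest value is +2.

+2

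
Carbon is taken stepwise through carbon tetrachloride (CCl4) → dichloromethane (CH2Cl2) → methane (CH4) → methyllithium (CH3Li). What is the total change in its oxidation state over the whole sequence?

-8

Carbon oxidation states along the series — carbon tetrachloride: +4, dichloromethane: 0, methane: -4, methyllithium: -4.
Net change = -4 − (+4) = -8.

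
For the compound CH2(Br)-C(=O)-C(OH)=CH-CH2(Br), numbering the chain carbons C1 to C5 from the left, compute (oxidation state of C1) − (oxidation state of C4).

C1: 1C, 2H, 1Br → 0 − 2 + 1 = -1
C4: 3C, 1H → 0 − 1 = -1
Difference: -1 − (-1) = 0.

0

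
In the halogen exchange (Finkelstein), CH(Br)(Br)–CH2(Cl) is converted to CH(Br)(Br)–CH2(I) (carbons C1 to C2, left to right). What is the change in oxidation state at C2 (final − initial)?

Before: C2 has 1 bond to C, 2 bonds to H, 1 bond to Cl → oxidation state -1.
After: C2 has 1 bond to C, 2 bonds to H, 1 bond to I → oxidation state -1.
Δ = -1 − (-1) = 0, so no net redox change at C2.

0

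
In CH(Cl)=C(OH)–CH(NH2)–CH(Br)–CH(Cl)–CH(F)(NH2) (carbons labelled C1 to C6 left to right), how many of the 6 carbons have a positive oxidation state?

2

Tallying each carbon's bonds:
C1: 2C, 1H, 1Cl → 0 − 1 + 1 = 0
C2: 3C, 1O → 0 + 1 = +1
C3: 2C, 1H, 1N → 0 − 1 + 1 = 0
C4: 2C, 1H, 1Br → 0 − 1 + 1 = 0
C5: 2C, 1H, 1Cl → 0 − 1 + 1 = 0
C6: 1C, 1H, 1N, 1F → 0 − 1 + 1 + 1 = +1
2 carbons (C2, C6) meet the condition.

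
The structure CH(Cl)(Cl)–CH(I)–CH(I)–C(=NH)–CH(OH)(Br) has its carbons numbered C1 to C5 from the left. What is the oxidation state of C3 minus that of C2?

0

C3: 2C, 1H, 1I → 0 − 1 + 1 = 0
C2: 2C, 1H, 1I → 0 − 1 + 1 = 0
Difference: 0 − (0) = 0.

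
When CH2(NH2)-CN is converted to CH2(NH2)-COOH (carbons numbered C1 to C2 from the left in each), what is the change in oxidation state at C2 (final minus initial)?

0

Before: C2 has 1 bond to C, 3 bonds to N → oxidation state +3.
After: C2 has 1 bond to C, 3 bonds to O → oxidation state +3.
Δ = +3 − (+3) = 0, so no net redox change at C2.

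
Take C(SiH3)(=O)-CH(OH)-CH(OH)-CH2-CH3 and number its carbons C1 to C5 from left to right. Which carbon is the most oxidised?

C1

Bonds to more-electronegative neighbours contribute +1 each, bonds to H or metals contribute −1 each, and C–C bonds contribute 0. Tallying each carbon:
C1: 1C, 2O, 1Si → 0 + 2 − 1 = +1
C2: 2C, 1H, 1O → 0 − 1 + 1 = 0
C3: 2C, 1H, 1O → 0 − 1 + 1 = 0
C4: 2C, 2H → 0 − 2 = -2
C5: 1C, 3H → 0 − 3 = -3
The most oxidised carbon is C1 at +1.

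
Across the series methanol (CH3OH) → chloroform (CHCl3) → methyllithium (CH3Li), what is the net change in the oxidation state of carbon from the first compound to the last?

Carbon oxidation states along the series — methanol: -2, chloroform: +2, methyllithium: -4.
Net change = -4 − (-2) = -2.

-2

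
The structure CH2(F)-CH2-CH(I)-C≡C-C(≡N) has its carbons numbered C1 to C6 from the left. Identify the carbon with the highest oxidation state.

C6

Tallying each carbon's bonds:
C1: 1C, 2H, 1F → 0 − 2 + 1 = -1
C2: 2C, 2H → 0 − 2 = -2
C3: 2C, 1H, 1I → 0 − 1 + 1 = 0
C4: 4C → 0 = 0
C5: 4C → 0 = 0
C6: 1C, 3N → 0 + 3 = +3
The most oxidised carbon is C6 at +3.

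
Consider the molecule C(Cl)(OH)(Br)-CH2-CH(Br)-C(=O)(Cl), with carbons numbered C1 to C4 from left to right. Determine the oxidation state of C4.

Bonds to more-electronegative neighbours contribute +1 each, bonds to H or metals contribute −1 each, and C–C bonds contribute 0.
C4 has one bond to C (0), a double bond to O (2×+1 = +2), one bond to Cl (+1).
Oxidation state = 0 + 2 + 1 = +3.

+3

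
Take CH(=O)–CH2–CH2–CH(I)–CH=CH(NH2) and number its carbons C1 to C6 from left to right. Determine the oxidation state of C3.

C3 has one bond to C (0), one bond to C (0), one bond to H (-1), one bond to H (-1).
Oxidation state = 0 + 0 − 1 − 1 = -2.

-2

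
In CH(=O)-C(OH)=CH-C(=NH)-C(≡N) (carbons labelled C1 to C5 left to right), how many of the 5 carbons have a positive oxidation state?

4

Bonds to more-electronegative neighbours contribute +1 each, bonds to H or metals contribute −1 each, and C–C bonds contribute 0. Tallying each carbon:
C1: 1C, 1H, 2O → 0 − 1 + 2 = +1
C2: 3C, 1O → 0 + 1 = +1
C3: 3C, 1H → 0 − 1 = -1
C4: 2C, 2N → 0 + 2 = +2
C5: 1C, 3N → 0 + 3 = +3
4 carbons (C1, C2, C4, C5) meet the condition.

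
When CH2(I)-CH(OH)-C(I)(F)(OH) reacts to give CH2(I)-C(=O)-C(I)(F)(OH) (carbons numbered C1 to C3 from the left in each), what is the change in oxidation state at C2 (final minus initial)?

+2

Before: C2 has 2 bonds to C, 1 bond to H, 1 bond to O → oxidation state 0.
After: C2 has 2 bonds to C, 2 bonds to O → oxidation state +2.
Δ = +2 − (0) = +2, so this is an oxidation at C2.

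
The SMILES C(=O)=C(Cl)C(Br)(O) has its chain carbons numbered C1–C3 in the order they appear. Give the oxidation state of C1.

Assign +1 per bond to O/N/halogen, −1 per bond to H or an electropositive element, and 0 per bond to carbon.
C1 has a double bond to C (2×0 = 0), a double bond to O (2×+1 = +2).
Oxidation state = 0 + 2 = +2.

+2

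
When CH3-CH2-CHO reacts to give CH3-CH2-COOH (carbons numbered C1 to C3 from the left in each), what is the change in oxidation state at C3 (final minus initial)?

+2

Before: C3 has 1 bond to C, 1 bond to H, 2 bonds to O → oxidation state +1.
After: C3 has 1 bond to C, 3 bonds to O → oxidation state +3.
Δ = +3 − (+1) = +2, so this is an oxidation at C3.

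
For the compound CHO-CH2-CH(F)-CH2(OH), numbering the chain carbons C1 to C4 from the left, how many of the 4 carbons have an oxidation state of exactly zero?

1

Tallying each carbon's bonds:
C1: 1C, 1H, 2O → 0 − 1 + 2 = +1
C2: 2C, 2H → 0 − 2 = -2
C3: 2C, 1H, 1F → 0 − 1 + 1 = 0
C4: 1C, 2H, 1O → 0 − 2 + 1 = -1
1 carbon (C3) meets the condition.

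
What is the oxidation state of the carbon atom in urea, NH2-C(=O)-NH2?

+4

Each bond to a more electronegative atom (O, N, halogen) counts +1, each bond to a less electronegative atom (H, metal, B, Si) counts −1, and each C–C bond counts 0.
The carbon has one bond to N (+1), a double bond to O (2×+1 = +2), one bond to N (+1).
Oxidation state = +1 + 2 + 1 = +4.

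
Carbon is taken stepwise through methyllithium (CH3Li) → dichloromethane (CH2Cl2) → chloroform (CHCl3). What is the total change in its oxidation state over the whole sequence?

+6

Carbon oxidation states along the series — methyllithium: -4, dichloromethane: 0, chloroform: +2.
Net change = +2 − (-4) = +6.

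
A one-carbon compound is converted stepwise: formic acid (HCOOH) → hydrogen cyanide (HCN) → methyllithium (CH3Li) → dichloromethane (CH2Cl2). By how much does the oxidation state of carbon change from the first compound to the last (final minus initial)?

Carbon oxidation states along the series — formic acid: +2, hydrogen cyanide: +2, methyllithium: -4, dichloromethane: 0.
Net change = 0 − (+2) = -2.

-2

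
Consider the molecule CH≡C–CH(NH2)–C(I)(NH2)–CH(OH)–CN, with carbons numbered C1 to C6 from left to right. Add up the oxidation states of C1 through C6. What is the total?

+4

Count +1 for every bond to an atom more electronegative than carbon and −1 for every bond to one less electronegative; C–C bonds are 0. Tallying each carbon:
C1: 3C, 1H → 0 − 1 = -1
C2: 4C → 0 = 0
C3: 2C, 1H, 1N → 0 − 1 + 1 = 0
C4: 2C, 1N, 1I → 0 + 1 + 1 = +2
C5: 2C, 1H, 1O → 0 − 1 + 1 = 0
C6: 1C, 3N → 0 + 3 = +3
Sum = -1 + 0 + 0 + 2 + 0 + 3 = +4.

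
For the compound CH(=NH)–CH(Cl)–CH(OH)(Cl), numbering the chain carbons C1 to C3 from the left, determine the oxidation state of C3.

+1

C3 has one bond to C (0), one bond to O (+1), one bond to H (-1), one bond to Cl (+1).
Oxidation state = 0 + 1 − 1 + 1 = +1.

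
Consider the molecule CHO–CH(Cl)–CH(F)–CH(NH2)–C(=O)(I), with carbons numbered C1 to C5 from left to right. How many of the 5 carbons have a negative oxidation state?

Tallying each carbon's bonds:
C1: 1C, 1H, 2O → 0 − 1 + 2 = +1
C2: 2C, 1H, 1Cl → 0 − 1 + 1 = 0
C3: 2C, 1H, 1F → 0 − 1 + 1 = 0
C4: 2C, 1H, 1N → 0 − 1 + 1 = 0
C5: 1C, 2O, 1I → 0 + 2 + 1 = +3
0 carbons meet the condition.

0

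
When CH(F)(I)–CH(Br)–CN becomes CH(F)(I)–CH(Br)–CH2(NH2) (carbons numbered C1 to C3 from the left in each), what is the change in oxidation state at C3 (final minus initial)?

Before: C3 has 1 bond to C, 3 bonds to N → oxidation state +3.
After: C3 has 1 bond to C, 2 bonds to H, 1 bond to N → oxidation state -1.
Δ = -1 − (+3) = -4, so this is a reduction at C3.

-4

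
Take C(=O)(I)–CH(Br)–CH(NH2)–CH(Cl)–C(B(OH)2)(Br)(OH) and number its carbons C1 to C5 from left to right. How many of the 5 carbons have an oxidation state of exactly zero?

3

Each bond to a more electronegative atom (O, N, halogen) counts +1, each bond to a less electronegative atom (H, metal, B, Si) counts −1, and each C–C bond counts 0. Tallying each carbon:
C1: 1C, 2O, 1I → 0 + 2 + 1 = +3
C2: 2C, 1H, 1Br → 0 − 1 + 1 = 0
C3: 2C, 1H, 1N → 0 − 1 + 1 = 0
C4: 2C, 1H, 1Cl → 0 − 1 + 1 = 0
C5: 1C, 1O, 1Br, 1B → 0 + 1 + 1 − 1 = +1
3 carbons (C2, C3, C4) meet the condition.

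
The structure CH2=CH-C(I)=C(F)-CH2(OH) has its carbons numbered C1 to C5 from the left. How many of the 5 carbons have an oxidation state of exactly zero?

0

Count +1 for every bond to an atom more electronegative than carbon and −1 for every bond to one less electronegative; C–C bonds are 0. Tallying each carbon:
C1: 2C, 2H → 0 − 2 = -2
C2: 3C, 1H → 0 − 1 = -1
C3: 3C, 1I → 0 + 1 = +1
C4: 3C, 1F → 0 + 1 = +1
C5: 1C, 2H, 1O → 0 − 2 + 1 = -1
0 carbons meet the condition.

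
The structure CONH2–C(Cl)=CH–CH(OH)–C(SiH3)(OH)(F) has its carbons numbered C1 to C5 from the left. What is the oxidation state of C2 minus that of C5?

0

C2: 3C, 1Cl → 0 + 1 = +1
C5: 1C, 1O, 1F, 1Si → 0 + 1 + 1 − 1 = +1
Difference: +1 − (+1) = 0.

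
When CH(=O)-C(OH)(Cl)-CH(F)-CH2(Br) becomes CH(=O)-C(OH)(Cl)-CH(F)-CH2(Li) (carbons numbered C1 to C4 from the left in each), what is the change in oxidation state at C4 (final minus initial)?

-2

Before: C4 has 1 bond to C, 2 bonds to H, 1 bond to Br → oxidation state -1.
After: C4 has 1 bond to C, 2 bonds to H, 1 bond to Li → oxidation state -3.
Δ = -3 − (-1) = -2, so this is a reduction at C4.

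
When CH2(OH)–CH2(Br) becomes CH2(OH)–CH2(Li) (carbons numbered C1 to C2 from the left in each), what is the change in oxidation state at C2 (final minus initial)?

Before: C2 has 1 bond to C, 2 bonds to H, 1 bond to Br → oxidation state -1.
After: C2 has 1 bond to C, 2 bonds to H, 1 bond to Li → oxidation state -3.
Δ = -3 − (-1) = -2, so this is a reduction at C2.

-2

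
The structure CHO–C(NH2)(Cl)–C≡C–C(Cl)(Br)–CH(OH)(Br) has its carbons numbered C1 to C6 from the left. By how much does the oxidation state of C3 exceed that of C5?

C3: 4C → 0 = 0
C5: 2C, 1Cl, 1Br → 0 + 1 + 1 = +2
Difference: 0 − (+2) = -2.

-2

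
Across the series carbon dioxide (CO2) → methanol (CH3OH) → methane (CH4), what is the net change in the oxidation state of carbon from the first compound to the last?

-8

Carbon oxidation states along the series — carbon dioxide: +4, methanol: -2, methane: -4.
Net change = -4 − (+4) = -8.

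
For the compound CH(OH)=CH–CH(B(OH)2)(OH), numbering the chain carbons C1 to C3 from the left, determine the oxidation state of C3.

Each bond to a more electronegative atom (O, N, halogen) counts +1, each bond to a less electronegative atom (H, metal, B, Si) counts −1, and each C–C bond counts 0.
C3 has one bond to C (0), one bond to H (-1), one bond to B (-1), one bond to O (+1).
Oxidation state = 0 − 1 − 1 + 1 = -1.

-1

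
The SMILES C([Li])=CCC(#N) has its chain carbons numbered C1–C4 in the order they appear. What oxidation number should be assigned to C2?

-1

C2 has a double bond to C (2×0 = 0), one bond to C (0), one bond to H (-1).
Oxidation state = 0 + 0 − 1 = -1.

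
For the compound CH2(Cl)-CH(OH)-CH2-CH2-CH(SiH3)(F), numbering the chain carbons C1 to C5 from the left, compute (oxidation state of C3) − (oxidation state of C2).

C3: 2C, 2H → 0 − 2 = -2
C2: 2C, 1H, 1O → 0 − 1 + 1 = 0
Difference: -2 − (0) = -2.

-2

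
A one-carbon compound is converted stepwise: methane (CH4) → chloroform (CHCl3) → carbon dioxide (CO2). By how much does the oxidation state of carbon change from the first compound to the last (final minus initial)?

Carbon oxidation states along the series — methane: -4, chloroform: +2, carbon dioxide: +4.
Net change = +4 − (-4) = +8.

+8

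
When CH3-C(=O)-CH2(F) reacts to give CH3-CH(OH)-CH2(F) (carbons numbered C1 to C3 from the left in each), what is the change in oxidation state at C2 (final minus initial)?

Before: C2 has 2 bonds to C, 2 bonds to O → oxidation state +2.
After: C2 has 2 bonds to C, 1 bond to H, 1 bond to O → oxidation state 0.
Δ = 0 − (+2) = -2, so this is a reduction at C2.

-2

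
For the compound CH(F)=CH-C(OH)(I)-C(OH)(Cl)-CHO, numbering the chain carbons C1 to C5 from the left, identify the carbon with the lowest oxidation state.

Tallying each carbon's bonds:
C1: 2C, 1H, 1F → 0 − 1 + 1 = 0
C2: 3C, 1H → 0 − 1 = -1
C3: 2C, 1O, 1I → 0 + 1 + 1 = +2
C4: 2C, 1O, 1Cl → 0 + 1 + 1 = +2
C5: 1C, 1H, 2O → 0 − 1 + 2 = +1
The most reduced carbon is C2 at -1.

C2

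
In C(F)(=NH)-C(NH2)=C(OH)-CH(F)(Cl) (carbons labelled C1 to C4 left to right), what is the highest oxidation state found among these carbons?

+3

Tallying each carbon's bonds:
C1: 1C, 2N, 1F → 0 + 2 + 1 = +3
C2: 3C, 1N → 0 + 1 = +1
C3: 3C, 1O → 0 + 1 = +1
C4: 1C, 1H, 1F, 1Cl → 0 − 1 + 1 + 1 = +1
The highest value is +3.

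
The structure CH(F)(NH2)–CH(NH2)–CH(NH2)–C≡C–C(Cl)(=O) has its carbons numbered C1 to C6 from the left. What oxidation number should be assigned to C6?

+3

Bonds to more-electronegative neighbours contribute +1 each, bonds to H or metals contribute −1 each, and C–C bonds contribute 0.
C6 has one bond to C (0), one bond to Cl (+1), a double bond to O (2×+1 = +2).
Oxidation state = 0 + 1 + 2 = +3.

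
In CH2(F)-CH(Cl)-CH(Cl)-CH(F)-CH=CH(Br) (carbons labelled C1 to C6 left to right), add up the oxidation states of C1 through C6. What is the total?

-2

Tallying each carbon's bonds:
C1: 1C, 2H, 1F → 0 − 2 + 1 = -1
C2: 2C, 1H, 1Cl → 0 − 1 + 1 = 0
C3: 2C, 1H, 1Cl → 0 − 1 + 1 = 0
C4: 2C, 1H, 1F → 0 − 1 + 1 = 0
C5: 3C, 1H → 0 − 1 = -1
C6: 2C, 1H, 1Br → 0 − 1 + 1 = 0
Sum = -1 + 0 + 0 + 0 − 1 + 0 = -2.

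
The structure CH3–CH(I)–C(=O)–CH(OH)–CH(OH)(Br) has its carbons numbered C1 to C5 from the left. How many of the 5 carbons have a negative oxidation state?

1

Count +1 for every bond to an atom more electronegative than carbon and −1 for every bond to one less electronegative; C–C bonds are 0. Tallying each carbon:
C1: 1C, 3H → 0 − 3 = -3
C2: 2C, 1H, 1I → 0 − 1 + 1 = 0
C3: 2C, 2O → 0 + 2 = +2
C4: 2C, 1H, 1O → 0 − 1 + 1 = 0
C5: 1C, 1H, 1O, 1Br → 0 − 1 + 1 + 1 = +1
1 carbon (C1) meets the condition.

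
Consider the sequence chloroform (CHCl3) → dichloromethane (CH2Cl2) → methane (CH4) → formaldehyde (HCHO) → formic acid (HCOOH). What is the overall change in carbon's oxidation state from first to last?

0

Carbon oxidation states along the series — chloroform: +2, dichloromethane: 0, methane: -4, formaldehyde: 0, formic acid: +2.
Net change = +2 − (+2) = 0.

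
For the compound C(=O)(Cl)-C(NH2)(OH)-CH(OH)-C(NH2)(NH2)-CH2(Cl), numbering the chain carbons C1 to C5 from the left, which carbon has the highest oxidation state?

Assign +1 per bond to O/N/halogen, −1 per bond to H or an electropositive element, and 0 per bond to carbon. Tallying each carbon:
C1: 1C, 2O, 1Cl → 0 + 2 + 1 = +3
C2: 2C, 1O, 1N → 0 + 1 + 1 = +2
C3: 2C, 1H, 1O → 0 − 1 + 1 = 0
C4: 2C, 2N → 0 + 2 = +2
C5: 1C, 2H, 1Cl → 0 − 2 + 1 = -1
The most oxidised carbon is C1 at +3.

C1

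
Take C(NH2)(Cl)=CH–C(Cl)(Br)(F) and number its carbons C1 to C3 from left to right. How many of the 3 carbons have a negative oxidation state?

Tallying each carbon's bonds:
C1: 2C, 1N, 1Cl → 0 + 1 + 1 = +2
C2: 3C, 1H → 0 − 1 = -1
C3: 1C, 1F, 1Cl, 1Br → 0 + 1 + 1 + 1 = +3
1 carbon (C2) meets the condition.

1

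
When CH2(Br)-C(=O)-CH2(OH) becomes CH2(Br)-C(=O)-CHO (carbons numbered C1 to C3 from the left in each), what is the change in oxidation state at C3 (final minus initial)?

+2

Before: C3 has 1 bond to C, 2 bonds to H, 1 bond to O → oxidation state -1.
After: C3 has 1 bond to C, 1 bond to H, 2 bonds to O → oxidation state +1.
Δ = +1 − (-1) = +2, so this is an oxidation at C3.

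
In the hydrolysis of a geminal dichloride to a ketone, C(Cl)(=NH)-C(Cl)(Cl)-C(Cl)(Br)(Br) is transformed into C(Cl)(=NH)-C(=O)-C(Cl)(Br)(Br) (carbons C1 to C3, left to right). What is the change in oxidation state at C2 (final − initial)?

0

Before: C2 has 2 bonds to C, 2 bonds to Cl → oxidation state +2.
After: C2 has 2 bonds to C, 2 bonds to O → oxidation state +2.
Δ = +2 − (+2) = 0, so no net redox change at C2.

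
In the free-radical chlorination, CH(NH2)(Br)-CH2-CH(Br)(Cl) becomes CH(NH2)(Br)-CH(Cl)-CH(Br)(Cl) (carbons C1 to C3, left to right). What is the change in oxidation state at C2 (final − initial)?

Before: C2 has 2 bonds to C, 2 bonds to H → oxidation state -2.
After: C2 has 2 bonds to C, 1 bond to H, 1 bond to Cl → oxidation state 0.
Δ = 0 − (-2) = +2, so this is an oxidation at C2.

+2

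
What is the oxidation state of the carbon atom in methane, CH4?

-4

The carbon has one bond to H (-1), one bond to H (-1), one bond to H (-1), one bond to H (-1).
Oxidation state = -1 − 1 − 1 − 1 = -4.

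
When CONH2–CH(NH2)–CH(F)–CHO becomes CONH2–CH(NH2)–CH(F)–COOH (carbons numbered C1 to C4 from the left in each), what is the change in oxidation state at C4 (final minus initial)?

+2

Before: C4 has 1 bond to C, 1 bond to H, 2 bonds to O → oxidation state +1.
After: C4 has 1 bond to C, 3 bonds to O → oxidation state +3.
Δ = +3 − (+1) = +2, so this is an oxidation at C4.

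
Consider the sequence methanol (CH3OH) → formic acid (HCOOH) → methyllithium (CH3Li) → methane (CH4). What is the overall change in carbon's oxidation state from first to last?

-2

Carbon oxidation states along the series — methanol: -2, formic acid: +2, methyllithium: -4, methane: -4.
Net change = -4 − (-2) = -2.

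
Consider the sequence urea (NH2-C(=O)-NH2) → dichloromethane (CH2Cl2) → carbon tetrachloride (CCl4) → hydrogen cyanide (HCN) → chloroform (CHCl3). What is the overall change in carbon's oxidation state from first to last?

Carbon oxidation states along the series — urea: +4, dichloromethane: 0, carbon tetrachloride: +4, hydrogen cyanide: +2, chloroform: +2.
Net change = +2 − (+4) = -2.

-2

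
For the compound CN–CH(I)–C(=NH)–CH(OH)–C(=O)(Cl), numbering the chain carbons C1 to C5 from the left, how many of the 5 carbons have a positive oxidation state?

Tallying each carbon's bonds:
C1: 1C, 3N → 0 + 3 = +3
C2: 2C, 1H, 1I → 0 − 1 + 1 = 0
C3: 2C, 2N → 0 + 2 = +2
C4: 2C, 1H, 1O → 0 − 1 + 1 = 0
C5: 1C, 2O, 1Cl → 0 + 2 + 1 = +3
3 carbons (C1, C3, C5) meet the condition.

3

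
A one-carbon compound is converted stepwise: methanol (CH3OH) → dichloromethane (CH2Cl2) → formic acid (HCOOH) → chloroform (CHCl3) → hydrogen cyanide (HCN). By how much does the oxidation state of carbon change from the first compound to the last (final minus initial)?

Carbon oxidation states along the series — methanol: -2, dichloromethane: 0, formic acid: +2, chloroform: +2, hydrogen cyanide: +2.
Net change = +2 − (-2) = +4.

+4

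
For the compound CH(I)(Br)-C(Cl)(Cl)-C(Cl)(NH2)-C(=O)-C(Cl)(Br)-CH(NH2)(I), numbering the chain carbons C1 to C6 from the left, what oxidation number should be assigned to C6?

Bonds to more-electronegative neighbours contribute +1 each, bonds to H or metals contribute −1 each, and C–C bonds contribute 0.
C6 has one bond to C (0), one bond to H (-1), one bond to N (+1), one bond to I (+1).
Oxidation state = 0 − 1 + 1 + 1 = +1.

+1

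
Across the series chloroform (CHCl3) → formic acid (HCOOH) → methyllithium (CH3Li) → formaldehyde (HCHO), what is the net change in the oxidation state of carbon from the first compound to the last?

-2

Carbon oxidation states along the series — chloroform: +2, formic acid: +2, methyllithium: -4, formaldehyde: 0.
Net change = 0 − (+2) = -2.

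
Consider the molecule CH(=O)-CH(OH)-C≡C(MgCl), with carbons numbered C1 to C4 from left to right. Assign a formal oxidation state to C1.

+1

Each bond to a more electronegative atom (O, N, halogen) counts +1, each bond to a less electronegative atom (H, metal, B, Si) counts −1, and each C–C bond counts 0.
C1 has one bond to C (0), a double bond to O (2×+1 = +2), one bond to H (-1).
Oxidation state = 0 + 2 − 1 = +1.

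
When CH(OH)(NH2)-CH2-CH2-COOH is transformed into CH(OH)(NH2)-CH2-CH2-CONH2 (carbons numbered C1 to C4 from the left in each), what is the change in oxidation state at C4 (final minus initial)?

0

Before: C4 has 1 bond to C, 3 bonds to O → oxidation state +3.
After: C4 has 1 bond to C, 2 bonds to O, 1 bond to N → oxidation state +3.
Δ = +3 − (+3) = 0, so no net redox change at C4.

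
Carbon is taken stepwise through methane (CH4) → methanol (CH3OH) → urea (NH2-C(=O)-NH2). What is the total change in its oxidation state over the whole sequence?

+8

Carbon oxidation states along the series — methane: -4, methanol: -2, urea: +4.
Net change = +4 − (-4) = +8.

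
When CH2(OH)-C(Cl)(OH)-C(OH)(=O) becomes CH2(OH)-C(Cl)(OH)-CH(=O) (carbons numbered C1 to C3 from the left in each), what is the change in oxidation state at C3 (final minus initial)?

-2

Before: C3 has 1 bond to C, 3 bonds to O → oxidation state +3.
After: C3 has 1 bond to C, 1 bond to H, 2 bonds to O → oxidation state +1.
Δ = +1 − (+3) = -2, so this is a reduction at C3.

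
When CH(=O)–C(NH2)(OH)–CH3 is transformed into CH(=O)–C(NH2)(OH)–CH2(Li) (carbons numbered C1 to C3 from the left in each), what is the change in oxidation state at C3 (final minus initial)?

0

Before: C3 has 1 bond to C, 3 bonds to H → oxidation state -3.
After: C3 has 1 bond to C, 2 bonds to H, 1 bond to Li → oxidation state -3.
Δ = -3 − (-3) = 0, so no net redox change at C3.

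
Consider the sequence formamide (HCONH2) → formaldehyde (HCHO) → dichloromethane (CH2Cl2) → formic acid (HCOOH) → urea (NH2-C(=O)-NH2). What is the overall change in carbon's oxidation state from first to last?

Carbon oxidation states along the series — formamide: +2, formaldehyde: 0, dichloromethane: 0, formic acid: +2, urea: +4.
Net change = +4 − (+2) = +2.

+2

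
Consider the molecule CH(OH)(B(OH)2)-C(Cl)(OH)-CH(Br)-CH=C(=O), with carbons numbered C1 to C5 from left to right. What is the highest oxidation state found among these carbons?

Bonds to more-electronegative neighbours contribute +1 each, bonds to H or metals contribute −1 each, and C–C bonds contribute 0. Tallying each carbon:
C1: 1C, 1H, 1O, 1B → 0 − 1 + 1 − 1 = -1
C2: 2C, 1O, 1Cl → 0 + 1 + 1 = +2
C3: 2C, 1H, 1Br → 0 − 1 + 1 = 0
C4: 3C, 1H → 0 − 1 = -1
C5: 2C, 2O → 0 + 2 = +2
The highest value is +2.

+2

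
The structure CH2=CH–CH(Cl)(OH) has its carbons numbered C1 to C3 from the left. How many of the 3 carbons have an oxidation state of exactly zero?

Assign +1 per bond to O/N/halogen, −1 per bond to H or an electropositive element, and 0 per bond to carbon. Tallying each carbon:
C1: 2C, 2H → 0 − 2 = -2
C2: 3C, 1H → 0 − 1 = -1
C3: 1C, 1H, 1O, 1Cl → 0 − 1 + 1 + 1 = +1
0 carbons meet the condition.

0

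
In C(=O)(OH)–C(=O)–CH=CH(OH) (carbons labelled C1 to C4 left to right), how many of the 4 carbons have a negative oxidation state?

1

Count +1 for every bond to an atom more electronegative than carbon and −1 for every bond to one less electronegative; C–C bonds are 0. Tallying each carbon:
C1: 1C, 3O → 0 + 3 = +3
C2: 2C, 2O → 0 + 2 = +2
C3: 3C, 1H → 0 − 1 = -1
C4: 2C, 1H, 1O → 0 − 1 + 1 = 0
1 carbon (C3) meets the condition.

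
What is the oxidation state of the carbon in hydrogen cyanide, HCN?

Each bond to a more electronegative atom (O, N, halogen) counts +1, each bond to a less electronegative atom (H, metal, B, Si) counts −1, and each C–C bond counts 0.
The carbon has one bond to H (-1), a triple bond to N (3×+1 = +3).
Oxidation state = -1 + 3 = +2.

+2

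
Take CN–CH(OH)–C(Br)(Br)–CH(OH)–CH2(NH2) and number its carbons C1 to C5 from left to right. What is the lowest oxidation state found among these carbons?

-1

Tallying each carbon's bonds:
C1: 1C, 3N → 0 + 3 = +3
C2: 2C, 1H, 1O → 0 − 1 + 1 = 0
C3: 2C, 2Br → 0 + 2 = +2
C4: 2C, 1H, 1O → 0 − 1 + 1 = 0
C5: 1C, 2H, 1N → 0 − 2 + 1 = -1
The lowest value is -1.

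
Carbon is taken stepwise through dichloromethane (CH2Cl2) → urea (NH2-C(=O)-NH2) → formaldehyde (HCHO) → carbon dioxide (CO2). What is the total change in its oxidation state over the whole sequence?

+4

Carbon oxidation states along the series — dichloromethane: 0, urea: +4, formaldehyde: 0, carbon dioxide: +4.
Net change = +4 − (0) = +4.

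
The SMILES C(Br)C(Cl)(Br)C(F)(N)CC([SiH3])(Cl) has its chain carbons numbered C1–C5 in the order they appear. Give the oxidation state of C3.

C3 has one bond to C (0), one bond to C (0), one bond to F (+1), one bond to N (+1).
Oxidation state = 0 + 0 + 1 + 1 = +2.

+2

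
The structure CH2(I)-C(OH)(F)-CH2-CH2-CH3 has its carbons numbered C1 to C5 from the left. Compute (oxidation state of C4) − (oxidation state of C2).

C4: 2C, 2H → 0 − 2 = -2
C2: 2C, 1O, 1F → 0 + 1 + 1 = +2
Difference: -2 − (+2) = -4.

-4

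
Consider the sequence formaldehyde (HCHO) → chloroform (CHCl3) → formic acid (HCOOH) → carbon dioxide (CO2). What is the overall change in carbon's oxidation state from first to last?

+4

Carbon oxidation states along the series — formaldehyde: 0, chloroform: +2, formic acid: +2, carbon dioxide: +4.
Net change = +4 − (0) = +4.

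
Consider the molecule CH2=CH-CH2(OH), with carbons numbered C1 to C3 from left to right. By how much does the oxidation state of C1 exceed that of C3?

C1: 2C, 2H → 0 − 2 = -2
C3: 1C, 2H, 1O → 0 − 2 + 1 = -1
Difference: -2 − (-1) = -1.

-1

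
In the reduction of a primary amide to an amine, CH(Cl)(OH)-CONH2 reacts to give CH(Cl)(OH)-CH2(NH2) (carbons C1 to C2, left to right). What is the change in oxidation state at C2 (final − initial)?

Before: C2 has 1 bond to C, 2 bonds to O, 1 bond to N → oxidation state +3.
After: C2 has 1 bond to C, 2 bonds to H, 1 bond to N → oxidation state -1.
Δ = -1 − (+3) = -4, so this is a reduction at C2.

-4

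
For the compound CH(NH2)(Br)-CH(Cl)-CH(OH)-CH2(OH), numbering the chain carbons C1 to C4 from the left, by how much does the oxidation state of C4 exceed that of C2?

C4: 1C, 2H, 1O → 0 − 2 + 1 = -1
C2: 2C, 1H, 1Cl → 0 − 1 + 1 = 0
Difference: -1 − (0) = -1.

-1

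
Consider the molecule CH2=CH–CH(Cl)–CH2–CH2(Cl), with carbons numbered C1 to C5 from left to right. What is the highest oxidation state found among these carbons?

0

Bonds to more-electronegative neighbours contribute +1 each, bonds to H or metals contribute −1 each, and C–C bonds contribute 0. Tallying each carbon:
C1: 2C, 2H → 0 − 2 = -2
C2: 3C, 1H → 0 − 1 = -1
C3: 2C, 1H, 1Cl → 0 − 1 + 1 = 0
C4: 2C, 2H → 0 − 2 = -2
C5: 1C, 2H, 1Cl → 0 − 2 + 1 = -1
The highest value is 0.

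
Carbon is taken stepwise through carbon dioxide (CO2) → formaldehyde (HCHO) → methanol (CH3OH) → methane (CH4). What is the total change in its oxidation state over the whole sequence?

-8

Carbon oxidation states along the series — carbon dioxide: +4, formaldehyde: 0, methanol: -2, methane: -4.
Net change = -4 − (+4) = -8.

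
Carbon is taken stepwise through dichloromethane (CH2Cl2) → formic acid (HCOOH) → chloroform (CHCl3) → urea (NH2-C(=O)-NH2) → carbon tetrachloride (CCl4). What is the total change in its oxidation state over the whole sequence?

+4

Carbon oxidation states along the series — dichloromethane: 0, formic acid: +2, chloroform: +2, urea: +4, carbon tetrachloride: +4.
Net change = +4 − (0) = +4.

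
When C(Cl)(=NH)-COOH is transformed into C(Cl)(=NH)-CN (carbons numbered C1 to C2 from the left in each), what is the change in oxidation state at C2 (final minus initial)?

Before: C2 has 1 bond to C, 3 bonds to O → oxidation state +3.
After: C2 has 1 bond to C, 3 bonds to N → oxidation state +3.
Δ = +3 − (+3) = 0, so no net redox change at C2.

0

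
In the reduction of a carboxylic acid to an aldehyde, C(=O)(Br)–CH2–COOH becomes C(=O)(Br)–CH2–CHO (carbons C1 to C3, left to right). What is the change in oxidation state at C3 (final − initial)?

-2

Before: C3 has 1 bond to C, 3 bonds to O → oxidation state +3.
After: C3 has 1 bond to C, 1 bond to H, 2 bonds to O → oxidation state +1.
Δ = +1 − (+3) = -2, so this is a reduction at C3.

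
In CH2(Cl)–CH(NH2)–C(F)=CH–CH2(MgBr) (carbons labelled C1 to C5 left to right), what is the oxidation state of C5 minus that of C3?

-4

C5: 1C, 2H, 1Mg → 0 − 2 − 1 = -3
C3: 3C, 1F → 0 + 1 = +1
Difference: -3 − (+1) = -4.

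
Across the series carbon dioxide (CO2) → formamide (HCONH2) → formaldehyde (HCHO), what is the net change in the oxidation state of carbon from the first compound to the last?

Carbon oxidation states along the series — carbon dioxide: +4, formamide: +2, formaldehyde: 0.
Net change = 0 − (+4) = -4.

-4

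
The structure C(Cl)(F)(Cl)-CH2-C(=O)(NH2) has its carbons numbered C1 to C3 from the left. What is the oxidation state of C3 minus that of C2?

+5

C3: 1C, 2O, 1N → 0 + 2 + 1 = +3
C2: 2C, 2H → 0 − 2 = -2
Difference: +3 − (-2) = +5.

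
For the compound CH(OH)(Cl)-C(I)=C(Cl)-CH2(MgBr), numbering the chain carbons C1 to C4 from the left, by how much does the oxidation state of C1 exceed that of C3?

0

C1: 1C, 1H, 1O, 1Cl → 0 − 1 + 1 + 1 = +1
C3: 3C, 1Cl → 0 + 1 = +1
Difference: +1 − (+1) = 0.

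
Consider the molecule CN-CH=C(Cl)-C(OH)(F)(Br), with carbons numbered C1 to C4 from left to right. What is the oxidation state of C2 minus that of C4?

C2: 3C, 1H → 0 − 1 = -1
C4: 1C, 1O, 1F, 1Br → 0 + 1 + 1 + 1 = +3
Difference: -1 − (+3) = -4.

-4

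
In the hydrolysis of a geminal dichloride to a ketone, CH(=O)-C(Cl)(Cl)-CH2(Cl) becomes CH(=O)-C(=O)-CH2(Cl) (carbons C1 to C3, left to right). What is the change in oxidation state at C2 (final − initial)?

Before: C2 has 2 bonds to C, 2 bonds to Cl → oxidation state +2.
After: C2 has 2 bonds to C, 2 bonds to O → oxidation state +2.
Δ = +2 − (+2) = 0, so no net redox change at C2.

0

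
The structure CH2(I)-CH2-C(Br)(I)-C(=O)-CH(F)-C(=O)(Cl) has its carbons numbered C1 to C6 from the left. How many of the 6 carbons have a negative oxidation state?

2

Each bond to a more electronegative atom (O, N, halogen) counts +1, each bond to a less electronegative atom (H, metal, B, Si) counts −1, and each C–C bond counts 0. Tallying each carbon:
C1: 1C, 2H, 1I → 0 − 2 + 1 = -1
C2: 2C, 2H → 0 − 2 = -2
C3: 2C, 1Br, 1I → 0 + 1 + 1 = +2
C4: 2C, 2O → 0 + 2 = +2
C5: 2C, 1H, 1F → 0 − 1 + 1 = 0
C6: 1C, 2O, 1Cl → 0 + 2 + 1 = +3
2 carbons (C1, C2) meet the condition.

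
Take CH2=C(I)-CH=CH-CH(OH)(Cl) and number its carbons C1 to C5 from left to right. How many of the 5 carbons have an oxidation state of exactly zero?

0

Count +1 for every bond to an atom more electronegative than carbon and −1 for every bond to one less electronegative; C–C bonds are 0. Tallying each carbon:
C1: 2C, 2H → 0 − 2 = -2
C2: 3C, 1I → 0 + 1 = +1
C3: 3C, 1H → 0 − 1 = -1
C4: 3C, 1H → 0 − 1 = -1
C5: 1C, 1H, 1O, 1Cl → 0 − 1 + 1 + 1 = +1
0 carbons meet the condition.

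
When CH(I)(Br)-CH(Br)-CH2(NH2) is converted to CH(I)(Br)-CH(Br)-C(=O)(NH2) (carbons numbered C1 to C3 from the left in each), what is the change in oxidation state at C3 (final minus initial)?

Before: C3 has 1 bond to C, 2 bonds to H, 1 bond to N → oxidation state -1.
After: C3 has 1 bond to C, 2 bonds to O, 1 bond to N → oxidation state +3.
Δ = +3 − (-1) = +4, so this is an oxidation at C3.

+4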